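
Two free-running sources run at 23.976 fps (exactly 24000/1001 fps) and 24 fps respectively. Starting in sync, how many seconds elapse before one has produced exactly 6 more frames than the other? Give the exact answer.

The gap grows by |24 − 24000/1001| = 24/1001 frames per second.
Time for a 6-frame gap: 6 ÷ (24/1001) = 250.25 s.

250.25 seconds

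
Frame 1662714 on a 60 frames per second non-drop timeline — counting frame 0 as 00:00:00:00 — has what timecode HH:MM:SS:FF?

1662714 ÷ 60 = 27711 full seconds, remainder 54 frames.
27711 s = 7 h 41 min 51 s.
Timecode: 07:41:51:54.

07:41:51:54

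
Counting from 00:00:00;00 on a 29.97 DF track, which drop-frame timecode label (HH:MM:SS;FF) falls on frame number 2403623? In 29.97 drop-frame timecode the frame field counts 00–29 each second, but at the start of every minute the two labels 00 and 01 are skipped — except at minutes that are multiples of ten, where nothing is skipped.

Each 10-minute DF block holds 10 × 60 × 30 − 9 × 2 = 17982 frames. 2403623 ÷ 17982 → 133 full blocks, remainder 12017.
Within the partial block the first minute is 1800 frames and each further minute 1798, so 6 further minute boundaries passed. Total skipped labels = 18 × 133 + 2 × 6 = 2406.
Non-drop label index = 2403623 + 2406 = 2406029; at 30 labels/s that is 22:16:40:29, i.e. DF 22:16:40;29.

22:16:40;29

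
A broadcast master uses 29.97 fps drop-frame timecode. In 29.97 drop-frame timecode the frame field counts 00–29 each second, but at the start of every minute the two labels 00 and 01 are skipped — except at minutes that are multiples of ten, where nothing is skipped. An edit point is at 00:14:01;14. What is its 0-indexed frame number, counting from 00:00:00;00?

As if non-drop at 30 labels/s: (0 × 3600 + 14 × 60 + 1) × 30 + 14 = 25244.
Minute boundaries passed: 14; those not divisible by 10: 14 − 1 = 13; dropped labels = 2 × 13 = 26.
Actual frame index = 25244 − 26 = 25218.

25218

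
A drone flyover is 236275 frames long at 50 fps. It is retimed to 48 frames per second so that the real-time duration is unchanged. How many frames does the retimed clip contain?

Target frames = source frames × (target rate / source rate) = 236275 × (48)/(50) = 236275 × 24/25 = 226824.

226824 frames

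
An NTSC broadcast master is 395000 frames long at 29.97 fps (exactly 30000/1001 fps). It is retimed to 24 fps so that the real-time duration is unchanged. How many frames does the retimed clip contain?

316316 frames

Target frames = source frames × (target rate / source rate) = 395000 × (24)/(30000/1001) = 395000 × 1001/1250 = 316316.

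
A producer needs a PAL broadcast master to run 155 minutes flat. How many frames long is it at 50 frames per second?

155 min = 9300 s.
Frames = 9300 × 50 = 465000.

465000 frames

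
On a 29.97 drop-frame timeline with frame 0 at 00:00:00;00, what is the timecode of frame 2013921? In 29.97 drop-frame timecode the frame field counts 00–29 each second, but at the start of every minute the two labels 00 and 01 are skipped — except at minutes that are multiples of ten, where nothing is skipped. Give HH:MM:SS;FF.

18:39:57;27

Ten DF minutes hold 17982 frames, so frame 2013921 lies in block 111 (frames 1996002–2013983) with 17919 frames into that block.
The block's first minute is 1800 frames and the rest 1798 each; 17919 frames reaches minute 9, so 111 × 18 + 9 × 2 = 2016 labels have been skipped so far.
Adding those back, label number 2013921 + 2016 = 2015937 at 30 labels/s is 67197 s + 27 f = 18 h 39 min 57 s frame 27, i.e. 18:39:57;27.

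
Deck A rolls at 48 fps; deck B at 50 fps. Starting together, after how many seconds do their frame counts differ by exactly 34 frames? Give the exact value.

The gap grows by |50 − 48| = 2 frames per second.
Time for a 34-frame gap: 34 ÷ (2) = 17 s.

17 seconds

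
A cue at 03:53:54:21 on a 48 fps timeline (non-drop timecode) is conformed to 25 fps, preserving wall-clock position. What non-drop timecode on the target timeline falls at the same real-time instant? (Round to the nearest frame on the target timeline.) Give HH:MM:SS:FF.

Source frame index: (3×3600 + 53×60 + 54) × 48 + 21 = 673653.
Real time: 673653 / (48) = 224551/16 s.
Target frame: (224551/16) × (25) = 5613775/16 ≈ 350860.938 → 350861.
At 25 labels/s: frame 350861 → 03:53:54:11.

03:53:54:11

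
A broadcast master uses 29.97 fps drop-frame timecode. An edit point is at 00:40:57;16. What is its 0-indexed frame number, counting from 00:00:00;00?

73654

Complete 10-minute blocks: 4, each 17982 frames → 71928.
Remaining 0 whole minutes in the current block: 0 frames.
Within the current minute: 57 × 30 + 16 = 1726. Total = 71928 + 0 + 1726 = 73654.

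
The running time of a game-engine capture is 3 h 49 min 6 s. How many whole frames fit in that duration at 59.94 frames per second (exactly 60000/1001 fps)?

3 h 49 min 6 s = 13746 s.
Frames = 13746 × 60000/1001 = 824760000/1001 ≈ 823936.0639.
Complete frames: 823936.

823936 frames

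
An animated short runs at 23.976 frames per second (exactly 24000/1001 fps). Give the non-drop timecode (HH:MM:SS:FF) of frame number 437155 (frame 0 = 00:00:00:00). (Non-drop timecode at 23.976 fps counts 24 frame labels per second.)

437155 ÷ 24 = 18214 full seconds, remainder 19 frames.
18214 s = 5 h 3 min 34 s.
Timecode: 05:03:34:19.

05:03:34:19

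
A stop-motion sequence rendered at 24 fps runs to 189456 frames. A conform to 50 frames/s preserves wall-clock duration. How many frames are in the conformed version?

394700 frames

Target frames = source frames × (target rate / source rate) = 189456 × (50)/(24) = 189456 × 25/12 = 394700.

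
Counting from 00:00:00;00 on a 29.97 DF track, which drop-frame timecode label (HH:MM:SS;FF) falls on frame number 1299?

Each 10-minute DF block holds 10 × 60 × 30 − 9 × 2 = 17982 frames. 1299 ÷ 17982 → 0 full blocks, remainder 1299.
Within the partial block the first minute is 1800 frames and each further minute 1798, so 0 further minute boundaries passed. Total skipped labels = 18 × 0 + 2 × 0 = 0.
Non-drop label index = 1299 + 0 = 1299; at 30 labels/s that is 00:00:43:09, i.e. DF 00:00:43;09.

00:00:43;09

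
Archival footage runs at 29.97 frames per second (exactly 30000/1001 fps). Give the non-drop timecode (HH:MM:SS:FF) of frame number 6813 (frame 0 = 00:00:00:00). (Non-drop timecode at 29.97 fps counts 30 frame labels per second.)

6813 ÷ 30 = 227 full seconds, remainder 3 frames.
227 s = 0 h 3 min 47 s.
Timecode: 00:03:47:03.

00:03:47:03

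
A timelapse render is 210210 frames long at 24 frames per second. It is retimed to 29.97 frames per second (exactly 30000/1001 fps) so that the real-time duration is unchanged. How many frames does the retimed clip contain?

Target frames = source frames × (target rate / source rate) = 210210 × (30000/1001)/(24) = 210210 × 1250/1001 = 262500.

262500 frames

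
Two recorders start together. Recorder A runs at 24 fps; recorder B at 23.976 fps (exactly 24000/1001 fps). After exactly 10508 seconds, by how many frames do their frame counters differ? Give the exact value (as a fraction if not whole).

252192/1001 frames

A emits 24 × 10508 = 252192 frames; B emits 24000/1001 × 10508 = 252192000/1001.
Difference = 252192/1001 frames (≈ 251.9401); B is behind A.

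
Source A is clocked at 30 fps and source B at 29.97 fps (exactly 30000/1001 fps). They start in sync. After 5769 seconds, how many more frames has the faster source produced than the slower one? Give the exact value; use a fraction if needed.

A emits 30 × 5769 = 173070 frames; B emits 30000/1001 × 5769 = 173070000/1001.
Difference = 173070/1001 frames (≈ 172.8971); B is behind A.

173070/1001 frames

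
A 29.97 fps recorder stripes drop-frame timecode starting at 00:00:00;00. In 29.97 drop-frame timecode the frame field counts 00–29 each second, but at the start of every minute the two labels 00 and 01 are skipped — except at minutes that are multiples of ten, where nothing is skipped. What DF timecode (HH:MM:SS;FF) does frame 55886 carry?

Ten DF minutes hold 17982 frames, so frame 55886 lies in block 3 (frames 53946–71927) with 1940 frames into that block.
The block's first minute is 1800 frames and the rest 1798 each; 1940 frames reaches minute 1, so 3 × 18 + 1 × 2 = 56 labels have been skipped so far.
Adding those back, label number 55886 + 56 = 55942 at 30 labels/s is 1864 s + 22 f = 0 h 31 min 4 s frame 22, i.e. 00:31:04;22.

00:31:04;22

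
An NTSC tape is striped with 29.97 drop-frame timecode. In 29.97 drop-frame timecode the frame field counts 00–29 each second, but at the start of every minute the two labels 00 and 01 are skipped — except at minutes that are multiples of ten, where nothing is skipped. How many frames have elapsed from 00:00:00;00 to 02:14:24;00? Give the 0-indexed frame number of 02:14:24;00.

Complete 10-minute blocks: 13, each 17982 frames → 233766.
Remaining 4 whole minutes in the current block: 1800 + 3 × 1798 = 7194 frames.
Within the current minute: 24 × 30 + 0 − 2 = 718 (labels ;00/;01 skipped at this minute). Total = 233766 + 7194 + 718 = 241678.

241678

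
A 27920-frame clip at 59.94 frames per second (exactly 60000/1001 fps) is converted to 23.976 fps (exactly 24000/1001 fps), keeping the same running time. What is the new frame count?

11168 frames

Target frames = source frames × (target rate / source rate) = 27920 × (24000/1001)/(60000/1001) = 27920 × 2/5 = 11168.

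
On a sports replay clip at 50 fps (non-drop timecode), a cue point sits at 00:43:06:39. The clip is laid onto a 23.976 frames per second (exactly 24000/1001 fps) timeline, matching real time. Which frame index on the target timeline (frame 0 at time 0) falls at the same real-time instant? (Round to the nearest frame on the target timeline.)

Source frame index: (0×3600 + 43×60 + 6) × 50 + 39 = 129339.
Real time: 129339 / (50) = 129339/50 s.
Target frame: (129339/50) × (24000/1001) = 8868960/143 ≈ 62020.699 → 62021.

frame 62021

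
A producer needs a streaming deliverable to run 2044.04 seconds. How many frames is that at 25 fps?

51101 frames

Frames = 2044.04 × 25 = 51101.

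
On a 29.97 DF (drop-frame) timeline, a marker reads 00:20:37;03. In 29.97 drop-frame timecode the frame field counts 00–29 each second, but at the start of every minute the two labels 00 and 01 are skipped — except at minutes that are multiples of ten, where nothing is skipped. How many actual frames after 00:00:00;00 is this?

Complete 10-minute blocks: 2, each 17982 frames → 35964.
Remaining 0 whole minutes in the current block: 0 frames.
Within the current minute: 37 × 30 + 3 = 1113. Total = 35964 + 0 + 1113 = 37077.

37077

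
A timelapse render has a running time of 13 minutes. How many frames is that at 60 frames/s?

13 min = 780 s.
Frames = 780 × 60 = 46800.

46800 frames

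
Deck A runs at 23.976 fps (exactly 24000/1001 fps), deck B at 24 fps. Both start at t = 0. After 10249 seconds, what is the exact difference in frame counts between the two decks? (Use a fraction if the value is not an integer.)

A emits 24000/1001 × 10249 = 245976000/1001 frames; B emits 24 × 10249 = 245976.
Difference = 245976/1001 frames (≈ 245.7303); B is ahead of A.

245976/1001 frames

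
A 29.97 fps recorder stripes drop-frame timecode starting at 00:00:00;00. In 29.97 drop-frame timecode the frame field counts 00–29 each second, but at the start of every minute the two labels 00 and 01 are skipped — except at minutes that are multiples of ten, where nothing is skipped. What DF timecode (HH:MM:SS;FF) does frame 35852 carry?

Ten DF minutes hold 17982 frames, so frame 35852 lies in block 1 (frames 17982–35963) with 17870 frames into that block.
The block's first minute is 1800 frames and the rest 1798 each; 17870 frames reaches minute 9, so 1 × 18 + 9 × 2 = 36 labels have been skipped so far.
Adding those back, label number 35852 + 36 = 35888 at 30 labels/s is 1196 s + 8 f = 0 h 19 min 56 s frame 8, i.e. 00:19:56;08.

00:19:56;08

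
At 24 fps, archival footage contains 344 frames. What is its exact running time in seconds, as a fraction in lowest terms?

Running time = 344 ÷ (24) = 344 × 1/24 = 43/3 s.

43/3 seconds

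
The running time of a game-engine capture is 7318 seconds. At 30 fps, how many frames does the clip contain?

219540 frames

Frames = 7318 × 30 = 219540.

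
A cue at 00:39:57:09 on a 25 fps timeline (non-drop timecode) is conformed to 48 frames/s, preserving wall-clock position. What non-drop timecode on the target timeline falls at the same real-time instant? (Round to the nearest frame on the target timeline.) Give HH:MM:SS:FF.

00:39:57:17

Source frame index: (0×3600 + 39×60 + 57) × 25 + 9 = 59934.
Real time: 59934 / (25) = 59934/25 s.
Target frame: (59934/25) × (48) = 2876832/25 ≈ 115073.280 → 115073.
At 48 labels/s: frame 115073 → 00:39:57:17.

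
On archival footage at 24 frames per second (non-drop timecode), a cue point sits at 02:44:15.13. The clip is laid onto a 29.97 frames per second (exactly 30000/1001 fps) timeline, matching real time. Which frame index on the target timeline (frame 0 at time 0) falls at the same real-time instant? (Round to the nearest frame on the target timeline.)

frame 295371

Source frame index: (2×3600 + 44×60 + 15) × 24 + 13 = 236533.
Real time: 236533 / (24) = 236533/24 s.
Target frame: (236533/24) × (30000/1001) = 26878750/91 ≈ 295370.879 → 295371.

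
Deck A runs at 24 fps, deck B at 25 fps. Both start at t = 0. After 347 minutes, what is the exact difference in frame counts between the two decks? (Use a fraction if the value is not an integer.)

347 min = 20820 s.
A emits 24 × 20820 = 499680 frames; B emits 25 × 20820 = 520500.
Difference = 20820 frames; B is ahead of A.

20820 frames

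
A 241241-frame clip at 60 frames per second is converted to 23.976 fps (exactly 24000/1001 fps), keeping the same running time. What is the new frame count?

Target frames = source frames × (target rate / source rate) = 241241 × (24000/1001)/(60) = 241241 × 400/1001 = 96400.

96400 frames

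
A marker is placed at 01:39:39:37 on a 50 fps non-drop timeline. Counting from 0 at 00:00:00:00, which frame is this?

298987

Total seconds to the label: (1 × 3600 + 39 × 60 + 39) = 5979.
Frame index = 5979 × 50 + 37 = 298987.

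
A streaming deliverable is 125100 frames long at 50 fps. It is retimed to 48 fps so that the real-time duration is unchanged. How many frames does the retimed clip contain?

120096 frames

Target frames = source frames × (target rate / source rate) = 125100 × (48)/(50) = 125100 × 24/25 = 120096.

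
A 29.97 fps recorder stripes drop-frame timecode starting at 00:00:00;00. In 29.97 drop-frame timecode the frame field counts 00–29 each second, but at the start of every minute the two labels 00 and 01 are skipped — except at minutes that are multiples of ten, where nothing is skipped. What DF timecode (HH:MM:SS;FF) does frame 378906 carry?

Each 10-minute DF block holds 10 × 60 × 30 − 9 × 2 = 17982 frames. 378906 ÷ 17982 → 21 full blocks, remainder 1284.
Within the partial block the first minute is 1800 frames and each further minute 1798, so 0 further minute boundaries passed. Total skipped labels = 18 × 21 + 2 × 0 = 378.
Non-drop label index = 378906 + 378 = 379284; at 30 labels/s that is 03:30:42:24, i.e. DF 03:30:42;24.

03:30:42;24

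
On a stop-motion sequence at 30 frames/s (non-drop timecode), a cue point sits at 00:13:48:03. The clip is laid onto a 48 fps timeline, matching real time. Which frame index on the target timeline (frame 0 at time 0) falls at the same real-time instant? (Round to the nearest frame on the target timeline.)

frame 39749

Source frame index: (0×3600 + 13×60 + 48) × 30 + 3 = 24843.
Real time: 24843 / (30) = 8281/10 s.
Target frame: (8281/10) × (48) = 198744/5 ≈ 39748.800 → 39749.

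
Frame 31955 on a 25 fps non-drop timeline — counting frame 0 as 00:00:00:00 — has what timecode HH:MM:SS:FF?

31955 ÷ 25 = 1278 full seconds, remainder 5 frames.
1278 s = 0 h 21 min 18 s.
Timecode: 00:21:18:05.

00:21:18:05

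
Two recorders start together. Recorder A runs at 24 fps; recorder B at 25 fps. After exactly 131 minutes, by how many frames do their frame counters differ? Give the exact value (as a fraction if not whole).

131 min = 7860 s.
A emits 24 × 7860 = 188640 frames; B emits 25 × 7860 = 196500.
Difference = 7860 frames; B is ahead of A.

7860 frames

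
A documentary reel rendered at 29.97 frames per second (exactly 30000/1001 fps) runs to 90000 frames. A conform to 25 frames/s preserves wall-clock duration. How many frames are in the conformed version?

Target frames = source frames × (target rate / source rate) = 90000 × (25)/(30000/1001) = 90000 × 1001/1200 = 75075.

75075 frames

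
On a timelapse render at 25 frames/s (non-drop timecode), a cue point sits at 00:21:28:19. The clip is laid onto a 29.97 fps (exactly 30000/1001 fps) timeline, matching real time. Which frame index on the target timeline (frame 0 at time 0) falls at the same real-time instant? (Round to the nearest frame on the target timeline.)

Source frame index: (0×3600 + 21×60 + 28) × 25 + 19 = 32219.
Real time: 32219 / (25) = 32219/25 s.
Target frame: (32219/25) × (30000/1001) = 3514800/91 ≈ 38624.176 → 38624.

frame 38624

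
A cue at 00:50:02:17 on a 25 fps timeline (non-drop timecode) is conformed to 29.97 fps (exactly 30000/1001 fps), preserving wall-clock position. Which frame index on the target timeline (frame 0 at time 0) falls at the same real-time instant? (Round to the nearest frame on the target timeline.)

Source frame index: (0×3600 + 50×60 + 2) × 25 + 17 = 75067.
Real time: 75067 / (25) = 75067/25 s.
Target frame: (75067/25) × (30000/1001) = 90080400/1001 ≈ 89990.410 → 89990.

frame 89990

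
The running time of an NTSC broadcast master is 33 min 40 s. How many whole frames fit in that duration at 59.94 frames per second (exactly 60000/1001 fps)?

121078 frames

33 min 40 s = 2020 s.
Frames = 2020 × 60000/1001 = 121200000/1001 ≈ 121078.9211.
Complete frames: 121078.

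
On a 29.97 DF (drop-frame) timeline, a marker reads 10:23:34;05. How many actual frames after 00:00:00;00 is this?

As if non-drop at 30 labels/s: (10 × 3600 + 23 × 60 + 34) × 30 + 5 = 1122425.
Minute boundaries passed: 623; those not divisible by 10: 623 − 62 = 561; dropped labels = 2 × 561 = 1122.
Actual frame index = 1122425 − 1122 = 1121303.

1121303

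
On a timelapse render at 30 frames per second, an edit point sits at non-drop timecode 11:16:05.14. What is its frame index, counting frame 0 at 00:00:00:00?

Total seconds to the label: (11 × 3600 + 16 × 60 + 5) = 40565.
Frame index = 40565 × 30 + 14 = 1216964.

frame 1216964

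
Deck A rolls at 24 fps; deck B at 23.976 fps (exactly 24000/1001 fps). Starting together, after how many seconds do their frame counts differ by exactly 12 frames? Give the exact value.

500.5 seconds

The gap grows by |24000/1001 − 24| = 24/1001 frames per second.
Time for a 12-frame gap: 12 ÷ (24/1001) = 500.5 s.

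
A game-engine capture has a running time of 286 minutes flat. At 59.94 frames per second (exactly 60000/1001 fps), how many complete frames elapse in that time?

286 min = 17160 s.
Frames = 17160 × 60000/1001 = 7200000/7 ≈ 1028571.4286.
Complete frames: 1028571.

1028571 frames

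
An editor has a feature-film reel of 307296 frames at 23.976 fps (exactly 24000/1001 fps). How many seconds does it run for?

12816.804 seconds

Running time = 307296 / (24000/1001) = 12816.804 s.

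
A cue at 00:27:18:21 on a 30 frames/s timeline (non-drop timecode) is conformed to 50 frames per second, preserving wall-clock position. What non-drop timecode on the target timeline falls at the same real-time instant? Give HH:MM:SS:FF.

Source frame index: (0×3600 + 27×60 + 18) × 30 + 21 = 49161.
Real time: 49161 / (30) = 16387/10 s.
Target frame: (16387/10) × (50) = 81935.
At 50 labels/s: frame 81935 → 00:27:18:35.

00:27:18:35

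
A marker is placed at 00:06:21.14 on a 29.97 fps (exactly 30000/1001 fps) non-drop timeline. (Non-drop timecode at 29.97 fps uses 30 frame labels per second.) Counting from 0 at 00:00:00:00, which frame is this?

Total seconds to the label: (0 × 3600 + 6 × 60 + 21) = 381.
Frame index = 381 × 30 + 14 = 11444.

11444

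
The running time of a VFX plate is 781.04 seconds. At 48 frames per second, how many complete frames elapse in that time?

Frames = 781.04 × 48 = 937248/25 ≈ 37489.9200.
Complete frames: 37489.

37489 frames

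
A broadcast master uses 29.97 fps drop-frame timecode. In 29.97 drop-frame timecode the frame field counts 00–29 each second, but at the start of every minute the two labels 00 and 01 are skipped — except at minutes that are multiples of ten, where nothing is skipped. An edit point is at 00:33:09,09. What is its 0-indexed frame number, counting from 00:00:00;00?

As if non-drop at 30 labels/s: (0 × 3600 + 33 × 60 + 9) × 30 + 9 = 59679.
Minute boundaries passed: 33; those not divisible by 10: 33 − 3 = 30; dropped labels = 2 × 30 = 60.
Actual frame index = 59679 − 60 = 59619.

59619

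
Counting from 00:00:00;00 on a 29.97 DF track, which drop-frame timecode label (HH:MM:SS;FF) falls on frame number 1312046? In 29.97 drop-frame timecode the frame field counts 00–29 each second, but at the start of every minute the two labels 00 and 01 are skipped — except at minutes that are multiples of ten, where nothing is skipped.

12:09:38;20

Each 10-minute DF block holds 10 × 60 × 30 − 9 × 2 = 17982 frames. 1312046 ÷ 17982 → 72 full blocks, remainder 17342.
Within the partial block the first minute is 1800 frames and each further minute 1798, so 9 further minute boundaries passed. Total skipped labels = 18 × 72 + 2 × 9 = 1314.
Non-drop label index = 1312046 + 1314 = 1313360; at 30 labels/s that is 12:09:38:20, i.e. DF 12:09:38;20.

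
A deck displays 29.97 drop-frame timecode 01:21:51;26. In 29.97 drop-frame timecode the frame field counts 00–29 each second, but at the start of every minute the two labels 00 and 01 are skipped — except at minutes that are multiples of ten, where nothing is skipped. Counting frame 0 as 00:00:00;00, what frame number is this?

As if non-drop at 30 labels/s: (1 × 3600 + 21 × 60 + 51) × 30 + 26 = 147356.
Minute boundaries passed: 81; those not divisible by 10: 81 − 8 = 73; dropped labels = 2 × 73 = 146.
Actual frame index = 147356 − 146 = 147210.

147210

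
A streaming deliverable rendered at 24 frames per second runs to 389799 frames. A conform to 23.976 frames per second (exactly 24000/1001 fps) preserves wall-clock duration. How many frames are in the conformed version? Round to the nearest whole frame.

Frames at target rate = 389799 × (24000/1001) / (24) = 389799000/1001 ≈ 389409.590.
Nearest whole frame: 389410.

389410 frames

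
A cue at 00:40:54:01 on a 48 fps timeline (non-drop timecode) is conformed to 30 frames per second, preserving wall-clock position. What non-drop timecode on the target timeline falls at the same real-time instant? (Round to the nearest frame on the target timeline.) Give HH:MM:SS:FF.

Source frame index: (0×3600 + 40×60 + 54) × 48 + 1 = 117793.
Real time: 117793 / (48) = 117793/48 s.
Target frame: (117793/48) × (30) = 588965/8 ≈ 73620.625 → 73621.
At 30 labels/s: frame 73621 → 00:40:54:01.

00:40:54:01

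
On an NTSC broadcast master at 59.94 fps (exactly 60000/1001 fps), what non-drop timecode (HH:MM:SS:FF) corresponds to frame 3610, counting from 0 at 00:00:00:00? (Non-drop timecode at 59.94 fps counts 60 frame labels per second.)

00:01:00:10

3610 ÷ 60 = 60 full seconds, remainder 10 frames.
60 s = 0 h 1 min 0 s.
Timecode: 00:01:00:10.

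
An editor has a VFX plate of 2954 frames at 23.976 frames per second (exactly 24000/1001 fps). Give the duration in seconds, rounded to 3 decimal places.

Running time = 2954 × 1001/24000 = 1478477/12000 s ≈ 123.206 s.

123.206 seconds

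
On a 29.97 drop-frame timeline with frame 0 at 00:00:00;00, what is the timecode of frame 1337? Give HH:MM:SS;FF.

00:00:44;17

Each 10-minute DF block holds 10 × 60 × 30 − 9 × 2 = 17982 frames. 1337 ÷ 17982 → 0 full blocks, remainder 1337.
Within the partial block the first minute is 1800 frames and each further minute 1798, so 0 further minute boundaries passed. Total skipped labels = 18 × 0 + 2 × 0 = 0.
Non-drop label index = 1337 + 0 = 1337; at 30 labels/s that is 00:00:44:17, i.e. DF 00:00:44;17.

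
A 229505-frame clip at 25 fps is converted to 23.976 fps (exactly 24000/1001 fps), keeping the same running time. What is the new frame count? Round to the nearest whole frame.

220105 frames

Frames at target rate = 229505 × (24000/1001) / (25) = 220324800/1001 ≈ 220104.695.
Nearest whole frame: 220105.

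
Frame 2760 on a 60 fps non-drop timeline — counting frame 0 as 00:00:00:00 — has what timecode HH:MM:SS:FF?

00:00:46:00

2760 ÷ 60 = 46 full seconds, remainder 0 frames.
46 s = 0 h 0 min 46 s.
Timecode: 00:00:46:00.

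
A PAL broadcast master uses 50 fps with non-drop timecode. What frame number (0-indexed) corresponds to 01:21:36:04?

frame 244804

Total seconds to the label: (1 × 3600 + 21 × 60 + 36) = 4896.
Frame index = 4896 × 50 + 4 = 244804.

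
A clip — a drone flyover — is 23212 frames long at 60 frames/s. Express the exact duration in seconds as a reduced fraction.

5803/15 seconds

Running time = 23212 ÷ (60) = 23212 × 1/60 = 5803/15 s.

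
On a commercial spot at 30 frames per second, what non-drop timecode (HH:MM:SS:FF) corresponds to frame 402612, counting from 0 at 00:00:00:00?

402612 ÷ 30 = 13420 full seconds, remainder 12 frames.
13420 s = 3 h 43 min 40 s.
Timecode: 03:43:40:12.

03:43:40:12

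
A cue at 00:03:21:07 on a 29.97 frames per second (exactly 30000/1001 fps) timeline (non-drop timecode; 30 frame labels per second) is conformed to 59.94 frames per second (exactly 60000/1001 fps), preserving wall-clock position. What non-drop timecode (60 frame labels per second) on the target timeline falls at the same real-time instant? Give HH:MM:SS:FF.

00:03:21:14

Source frame index: (0×3600 + 3×60 + 21) × 30 + 7 = 6037.
Real time: 6037 / (30000/1001) = 6043037/30000 s.
Target frame: (6043037/30000) × (60000/1001) = 12074.
At 60 labels/s: frame 12074 → 00:03:21:14.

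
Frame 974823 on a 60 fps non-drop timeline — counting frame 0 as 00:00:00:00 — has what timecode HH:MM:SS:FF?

04:30:47:03

974823 ÷ 60 = 16247 full seconds, remainder 3 frames.
16247 s = 4 h 30 min 47 s.
Timecode: 04:30:47:03.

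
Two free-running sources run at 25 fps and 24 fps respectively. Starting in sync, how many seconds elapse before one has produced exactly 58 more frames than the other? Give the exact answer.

The gap grows by |24 − 25| = 1 frame per second.
Time for a 58-frame gap: 58 ÷ (1) = 58 s.

58 seconds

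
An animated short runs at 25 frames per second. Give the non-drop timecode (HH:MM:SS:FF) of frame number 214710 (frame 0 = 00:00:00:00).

214710 ÷ 25 = 8588 full seconds, remainder 10 frames.
8588 s = 2 h 23 min 8 s.
Timecode: 02:23:08:10.

02:23:08:10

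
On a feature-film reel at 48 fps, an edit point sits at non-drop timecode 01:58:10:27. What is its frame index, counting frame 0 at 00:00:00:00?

Total seconds to the label: (1 × 3600 + 58 × 60 + 10) = 7090.
Frame index = 7090 × 48 + 27 = 340347.

frame 340347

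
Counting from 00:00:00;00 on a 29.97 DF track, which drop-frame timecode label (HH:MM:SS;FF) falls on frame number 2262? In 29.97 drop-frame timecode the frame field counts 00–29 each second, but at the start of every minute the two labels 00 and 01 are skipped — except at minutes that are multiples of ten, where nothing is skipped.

Ten DF minutes hold 17982 frames, so frame 2262 lies in block 0 (frames 0–17981) with 2262 frames into that block.
The block's first minute is 1800 frames and the rest 1798 each; 2262 frames reaches minute 1, so 0 × 18 + 1 × 2 = 2 labels have been skipped so far.
Adding those back, label number 2262 + 2 = 2264 at 30 labels/s is 75 s + 14 f = 0 h 1 min 15 s frame 14, i.e. 00:01:15;14.

00:01:15;14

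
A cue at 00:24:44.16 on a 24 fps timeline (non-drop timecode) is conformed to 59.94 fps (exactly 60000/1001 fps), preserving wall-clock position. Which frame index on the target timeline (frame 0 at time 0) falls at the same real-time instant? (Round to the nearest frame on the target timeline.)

Source frame index: (0×3600 + 24×60 + 44) × 24 + 16 = 35632.
Real time: 35632 / (24) = 4454/3 s.
Target frame: (4454/3) × (60000/1001) = 89080000/1001 ≈ 88991.009 → 88991.

frame 88991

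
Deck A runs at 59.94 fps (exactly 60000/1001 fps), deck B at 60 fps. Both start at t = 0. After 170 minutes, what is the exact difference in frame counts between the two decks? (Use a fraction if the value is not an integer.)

612000/1001 frames

170 min = 10200 s.
A emits 60000/1001 × 10200 = 612000000/1001 frames; B emits 60 × 10200 = 612000.
Difference = 612000/1001 frames (≈ 611.3886); B is ahead of A.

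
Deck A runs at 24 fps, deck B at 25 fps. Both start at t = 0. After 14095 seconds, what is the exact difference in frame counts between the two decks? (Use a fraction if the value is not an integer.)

A emits 24 × 14095 = 338280 frames; B emits 25 × 14095 = 352375.
Difference = 14095 frames; B is ahead of A.

14095 frames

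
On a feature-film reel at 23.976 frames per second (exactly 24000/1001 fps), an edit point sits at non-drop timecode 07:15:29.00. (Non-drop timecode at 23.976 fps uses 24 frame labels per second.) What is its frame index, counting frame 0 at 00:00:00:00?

Total seconds to the label: (7 × 3600 + 15 × 60 + 29) = 26129.
Frame index = 26129 × 24 + 0 = 627096.

627096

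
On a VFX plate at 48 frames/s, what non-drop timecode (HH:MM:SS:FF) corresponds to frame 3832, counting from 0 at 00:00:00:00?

00:01:19:40

3832 ÷ 48 = 79 full seconds, remainder 40 frames.
79 s = 0 h 1 min 19 s.
Timecode: 00:01:19:40.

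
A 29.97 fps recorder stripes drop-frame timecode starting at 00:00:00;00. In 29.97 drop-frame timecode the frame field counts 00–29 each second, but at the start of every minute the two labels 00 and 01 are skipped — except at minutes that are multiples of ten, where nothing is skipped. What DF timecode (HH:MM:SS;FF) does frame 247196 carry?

02:17:28;04

Each 10-minute DF block holds 10 × 60 × 30 − 9 × 2 = 17982 frames. 247196 ÷ 17982 → 13 full blocks, remainder 13430.
Within the partial block the first minute is 1800 frames and each further minute 1798, so 7 further minute boundaries passed. Total skipped labels = 18 × 13 + 2 × 7 = 248.
Non-drop label index = 247196 + 248 = 247444; at 30 labels/s that is 02:17:28:04, i.e. DF 02:17:28;04.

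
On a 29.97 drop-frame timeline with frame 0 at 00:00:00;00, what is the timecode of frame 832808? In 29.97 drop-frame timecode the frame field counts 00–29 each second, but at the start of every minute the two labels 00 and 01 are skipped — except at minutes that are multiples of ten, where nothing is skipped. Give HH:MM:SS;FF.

07:43:08;02

Ten DF minutes hold 17982 frames, so frame 832808 lies in block 46 (frames 827172–845153) with 5636 frames into that block.
The block's first minute is 1800 frames and the rest 1798 each; 5636 frames reaches minute 3, so 46 × 18 + 3 × 2 = 834 labels have been skipped so far.
Adding those back, label number 832808 + 834 = 833642 at 30 labels/s is 27788 s + 2 f = 7 h 43 min 8 s frame 2, i.e. 07:43:08;02.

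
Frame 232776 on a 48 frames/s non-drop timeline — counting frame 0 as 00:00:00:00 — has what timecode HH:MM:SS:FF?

232776 ÷ 48 = 4849 full seconds, remainder 24 frames.
4849 s = 1 h 20 min 49 s.
Timecode: 01:20:49:24.

01:20:49:24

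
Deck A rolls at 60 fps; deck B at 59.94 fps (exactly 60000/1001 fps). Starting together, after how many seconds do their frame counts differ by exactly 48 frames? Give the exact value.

800.8 seconds

The gap grows by |60000/1001 − 60| = 60/1001 frames per second.
Time for a 48-frame gap: 48 ÷ (60/1001) = 800.8 s.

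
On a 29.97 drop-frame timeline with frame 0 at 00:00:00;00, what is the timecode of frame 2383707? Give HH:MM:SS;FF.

22:05:36;13

Each 10-minute DF block holds 10 × 60 × 30 − 9 × 2 = 17982 frames. 2383707 ÷ 17982 → 132 full blocks, remainder 10083.
Within the partial block the first minute is 1800 frames and each further minute 1798, so 5 further minute boundaries passed. Total skipped labels = 18 × 132 + 2 × 5 = 2386.
Non-drop label index = 2383707 + 2386 = 2386093; at 30 labels/s that is 22:05:36:13, i.e. DF 22:05:36;13.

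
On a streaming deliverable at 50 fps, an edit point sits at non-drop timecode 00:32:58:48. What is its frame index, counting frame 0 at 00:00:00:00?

frame 98948

Total seconds to the label: (0 × 3600 + 32 × 60 + 58) = 1978.
Frame index = 1978 × 50 + 48 = 98948.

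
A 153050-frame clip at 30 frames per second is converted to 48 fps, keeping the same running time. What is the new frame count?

Target frames = source frames × (target rate / source rate) = 153050 × (48)/(30) = 153050 × 8/5 = 244880.

244880 frames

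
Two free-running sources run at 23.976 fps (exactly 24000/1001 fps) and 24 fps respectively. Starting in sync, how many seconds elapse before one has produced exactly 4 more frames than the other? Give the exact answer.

1001/6 seconds

The gap grows by |24 − 24000/1001| = 24/1001 frames per second.
Time for a 4-frame gap: 4 ÷ (24/1001) = 1001/6 s.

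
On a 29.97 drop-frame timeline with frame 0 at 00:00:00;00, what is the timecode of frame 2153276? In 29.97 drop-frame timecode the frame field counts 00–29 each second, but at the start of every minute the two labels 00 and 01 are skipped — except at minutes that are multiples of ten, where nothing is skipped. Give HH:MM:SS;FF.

19:57:27;22

Ten DF minutes hold 17982 frames, so frame 2153276 lies in block 119 (frames 2139858–2157839) with 13418 frames into that block.
The block's first minute is 1800 frames and the rest 1798 each; 13418 frames reaches minute 7, so 119 × 18 + 7 × 2 = 2156 labels have been skipped so far.
Adding those back, label number 2153276 + 2156 = 2155432 at 30 labels/s is 71847 s + 22 f = 19 h 57 min 27 s frame 22, i.e. 19:57:27;22.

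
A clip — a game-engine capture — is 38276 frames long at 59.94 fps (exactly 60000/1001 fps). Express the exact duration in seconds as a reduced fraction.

9578569/15000 seconds

Running time = 38276 ÷ (60000/1001) = 38276 × 1001/60000 = 9578569/15000 s.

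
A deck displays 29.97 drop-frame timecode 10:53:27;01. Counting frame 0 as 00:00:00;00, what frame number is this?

1175035

As if non-drop at 30 labels/s: (10 × 3600 + 53 × 60 + 27) × 30 + 1 = 1176211.
Minute boundaries passed: 653; those not divisible by 10: 653 − 65 = 588; dropped labels = 2 × 588 = 1176.
Actual frame index = 1176211 − 1176 = 1175035.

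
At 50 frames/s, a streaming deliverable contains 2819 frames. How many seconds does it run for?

Running time = 2819 / (50) = 56.38 s.

56.38 seconds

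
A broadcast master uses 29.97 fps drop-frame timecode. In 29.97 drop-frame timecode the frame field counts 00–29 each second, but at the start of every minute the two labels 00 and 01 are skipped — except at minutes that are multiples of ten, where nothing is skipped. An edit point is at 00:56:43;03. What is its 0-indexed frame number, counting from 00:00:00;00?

As if non-drop at 30 labels/s: (0 × 3600 + 56 × 60 + 43) × 30 + 3 = 102093.
Minute boundaries passed: 56; those not divisible by 10: 56 − 5 = 51; dropped labels = 2 × 51 = 102.
Actual frame index = 102093 − 102 = 101991.

101991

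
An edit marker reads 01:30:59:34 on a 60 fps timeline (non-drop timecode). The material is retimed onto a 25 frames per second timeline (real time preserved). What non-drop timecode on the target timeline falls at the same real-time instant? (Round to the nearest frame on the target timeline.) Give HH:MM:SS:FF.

Source frame index: (1×3600 + 30×60 + 59) × 60 + 34 = 327574.
Real time: 327574 / (60) = 163787/30 s.
Target frame: (163787/30) × (25) = 818935/6 ≈ 136489.167 → 136489.
At 25 labels/s: frame 136489 → 01:30:59:14.

01:30:59:14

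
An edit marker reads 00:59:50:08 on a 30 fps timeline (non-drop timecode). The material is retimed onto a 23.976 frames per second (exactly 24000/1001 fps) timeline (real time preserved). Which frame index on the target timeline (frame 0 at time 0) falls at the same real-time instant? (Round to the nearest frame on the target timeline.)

Source frame index: (0×3600 + 59×60 + 50) × 30 + 8 = 107708.
Real time: 107708 / (30) = 53854/15 s.
Target frame: (53854/15) × (24000/1001) = 86166400/1001 ≈ 86080.320 → 86080.

frame 86080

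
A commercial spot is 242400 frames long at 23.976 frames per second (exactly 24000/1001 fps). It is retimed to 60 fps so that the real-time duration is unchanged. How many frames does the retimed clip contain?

Target frames = source frames × (target rate / source rate) = 242400 × (60)/(24000/1001) = 242400 × 1001/400 = 606606.

606606 frames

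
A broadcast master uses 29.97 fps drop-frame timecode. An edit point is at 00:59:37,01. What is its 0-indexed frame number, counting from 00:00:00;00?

107203

As if non-drop at 30 labels/s: (0 × 3600 + 59 × 60 + 37) × 30 + 1 = 107311.
Minute boundaries passed: 59; those not divisible by 10: 59 − 5 = 54; dropped labels = 2 × 54 = 108.
Actual frame index = 107311 − 108 = 107203.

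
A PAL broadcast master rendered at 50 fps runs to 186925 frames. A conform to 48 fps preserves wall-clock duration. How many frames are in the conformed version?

Target frames = source frames × (target rate / source rate) = 186925 × (48)/(50) = 186925 × 24/25 = 179448.

179448 frames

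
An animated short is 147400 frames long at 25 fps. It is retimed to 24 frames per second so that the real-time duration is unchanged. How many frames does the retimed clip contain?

141504 frames

Target frames = source frames × (target rate / source rate) = 147400 × (24)/(25) = 147400 × 24/25 = 141504.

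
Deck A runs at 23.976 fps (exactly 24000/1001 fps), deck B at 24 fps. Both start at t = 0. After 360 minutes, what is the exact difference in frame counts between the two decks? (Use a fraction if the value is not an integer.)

518400/1001 frames

360 min = 21600 s.
A emits 24000/1001 × 21600 = 518400000/1001 frames; B emits 24 × 21600 = 518400.
Difference = 518400/1001 frames (≈ 517.8821); B is ahead of A.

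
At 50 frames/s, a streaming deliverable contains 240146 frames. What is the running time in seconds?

Running time = 240146 / (50) = 4802.92 s.

4802.92 seconds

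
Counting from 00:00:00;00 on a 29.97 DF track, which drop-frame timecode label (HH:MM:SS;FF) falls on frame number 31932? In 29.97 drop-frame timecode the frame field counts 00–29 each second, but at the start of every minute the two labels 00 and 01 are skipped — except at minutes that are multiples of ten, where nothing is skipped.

00:17:45;14

Each 10-minute DF block holds 10 × 60 × 30 − 9 × 2 = 17982 frames. 31932 ÷ 17982 → 1 full block, remainder 13950.
Within the partial block the first minute is 1800 frames and each further minute 1798, so 7 further minute boundaries passed. Total skipped labels = 18 × 1 + 2 × 7 = 32.
Non-drop label index = 31932 + 32 = 31964; at 30 labels/s that is 00:17:45:14, i.e. DF 00:17:45;14.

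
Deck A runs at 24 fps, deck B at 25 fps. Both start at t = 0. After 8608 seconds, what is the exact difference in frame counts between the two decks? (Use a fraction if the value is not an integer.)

8608 frames

A emits 24 × 8608 = 206592 frames; B emits 25 × 8608 = 215200.
Difference = 8608 frames; B is ahead of A.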